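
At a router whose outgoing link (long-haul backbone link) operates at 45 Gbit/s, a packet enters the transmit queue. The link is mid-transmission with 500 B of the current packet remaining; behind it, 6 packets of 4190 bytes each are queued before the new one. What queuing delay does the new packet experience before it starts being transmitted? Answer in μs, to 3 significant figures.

Each queued packet: L/R = 33520/45000000000 = 0.744889 μs.
6 queued → 4.46933 μs.
Plus remaining 4000 bits of current packet: 0.0888889 μs.
Queuing delay = 4.56 μs.

4.56 μs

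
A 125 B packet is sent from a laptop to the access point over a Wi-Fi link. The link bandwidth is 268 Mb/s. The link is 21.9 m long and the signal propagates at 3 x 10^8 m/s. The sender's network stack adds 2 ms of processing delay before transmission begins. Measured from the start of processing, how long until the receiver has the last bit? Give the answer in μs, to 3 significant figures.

2000 μs

L = 125 × 8 = 1000 bits.
Transmission delay = L/R = 1000 / 268000000 = 3.73134 μs.
Propagation delay = d/s = 21.9 m / 300000000 m/s = 0.073 μs.
Plus processing delay 2 ms = 2000 μs.
Total = 2000 μs.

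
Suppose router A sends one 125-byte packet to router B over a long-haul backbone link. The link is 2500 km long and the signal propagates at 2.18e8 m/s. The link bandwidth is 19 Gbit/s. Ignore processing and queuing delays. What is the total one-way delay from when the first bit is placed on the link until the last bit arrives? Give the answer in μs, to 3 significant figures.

11500 μs

L = 125 × 8 = 1000 bits.
Transmission delay = L/R = 1000 / 19000000000 = 0.0526316 μs.
Propagation delay = d/s = 2500000 m / 2.18e+08 m/s = 11467.9 μs.
Total = 11500 μs.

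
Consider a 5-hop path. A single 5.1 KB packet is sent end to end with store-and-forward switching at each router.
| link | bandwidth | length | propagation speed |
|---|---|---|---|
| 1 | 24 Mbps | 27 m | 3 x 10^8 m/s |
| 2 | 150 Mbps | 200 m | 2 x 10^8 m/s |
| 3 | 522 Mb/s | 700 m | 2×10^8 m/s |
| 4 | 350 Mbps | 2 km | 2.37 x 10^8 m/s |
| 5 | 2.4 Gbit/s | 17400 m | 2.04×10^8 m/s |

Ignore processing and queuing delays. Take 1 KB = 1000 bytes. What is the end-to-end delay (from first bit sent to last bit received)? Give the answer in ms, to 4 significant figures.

2.282 ms

L = 40800 bits.
Transmission delays (L/R per hop): 1.7, 0.272, 0.0781609, 0.116571, 0.017 ms; sum = 2.18373 ms.
Propagation delays (d/s per hop): 9e-05, 0.001, 0.0035, 0.00843882, 0.0852941 ms; sum = 0.0983229 ms.
End-to-end = 2.282 ms.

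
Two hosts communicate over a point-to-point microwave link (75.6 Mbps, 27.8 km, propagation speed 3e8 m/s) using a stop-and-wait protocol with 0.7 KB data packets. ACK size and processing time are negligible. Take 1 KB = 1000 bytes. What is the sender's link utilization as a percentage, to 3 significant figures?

28.6 %

t_tx = L/R = 5600/75600000 = 7.40741e-05 s.
t_prop = 27800/300000000 = 9.26667e-05 s; RTT = 0.000185333 s.
Cycle = t_tx + RTT = 0.000259407 s.
Utilization = t_tx / cycle = 7.40741e-05/0.000259407 = 28.6 %.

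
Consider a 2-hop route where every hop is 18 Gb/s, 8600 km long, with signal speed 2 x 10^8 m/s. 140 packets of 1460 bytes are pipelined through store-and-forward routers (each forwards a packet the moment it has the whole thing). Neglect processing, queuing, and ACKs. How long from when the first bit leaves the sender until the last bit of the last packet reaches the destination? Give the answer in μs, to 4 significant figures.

86090 μs

Per-hop transmission t_tx = L/R = 11680/18000000000 = 0.648889 μs.
Per-hop propagation t_prop = 8600000/200000000 = 43000 μs.
Pipeline fill: first packet needs 2·t_tx to clear all hops; remaining 139 packets each add one t_tx.
Total = (2+140-1)·t_tx + 2·t_prop = 141·0.648889 + 2·43000 = 86090 μs.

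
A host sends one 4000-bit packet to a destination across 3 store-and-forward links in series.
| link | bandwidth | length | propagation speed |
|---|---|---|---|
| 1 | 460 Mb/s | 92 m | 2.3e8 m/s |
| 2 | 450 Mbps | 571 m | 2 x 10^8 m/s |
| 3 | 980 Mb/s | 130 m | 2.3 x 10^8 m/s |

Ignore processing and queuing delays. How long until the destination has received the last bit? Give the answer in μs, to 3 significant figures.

Transmission delays (L/R per hop): 8.69565, 8.88889, 4.08163 μs; sum = 21.6662 μs.
Propagation delays (d/s per hop): 0.4, 2.855, 0.565217 μs; sum = 3.82022 μs.
End-to-end = 25.5 μs.

25.5 μs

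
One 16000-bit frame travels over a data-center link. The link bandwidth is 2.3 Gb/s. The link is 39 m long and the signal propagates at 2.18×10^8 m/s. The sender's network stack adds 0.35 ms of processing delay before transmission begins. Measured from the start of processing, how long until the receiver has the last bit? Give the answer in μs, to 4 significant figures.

Transmission delay = L/R = 16000 / 2300000000 = 6.95652 μs.
Propagation delay = d/s = 39 m / 2.18e+08 m/s = 0.178899 μs.
Plus processing delay 0.35 ms = 350 μs.
Total = 357.1 μs.

357.1 μs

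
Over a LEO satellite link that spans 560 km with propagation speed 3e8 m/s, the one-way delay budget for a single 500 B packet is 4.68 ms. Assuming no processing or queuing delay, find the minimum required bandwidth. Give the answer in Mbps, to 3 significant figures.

L = 4000 bits.
Propagation delay = 560000 / 300000000 = 1.86667 ms.
Transmission budget = 4.68 − 1.86667 = 2.81333 ms.
R ≥ L / t_tx = 4000 bits / 0.00281333 s = 1.42 Mbps.

1.42 Mbps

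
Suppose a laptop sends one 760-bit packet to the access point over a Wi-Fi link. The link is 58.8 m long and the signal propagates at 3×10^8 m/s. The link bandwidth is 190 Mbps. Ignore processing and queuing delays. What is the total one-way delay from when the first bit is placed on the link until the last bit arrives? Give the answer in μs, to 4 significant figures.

4.196 μs

Transmission delay = L/R = 760 / 190000000 = 4 μs.
Propagation delay = d/s = 58.8 m / 300000000 m/s = 0.196 μs.
Total = 4.196 μs.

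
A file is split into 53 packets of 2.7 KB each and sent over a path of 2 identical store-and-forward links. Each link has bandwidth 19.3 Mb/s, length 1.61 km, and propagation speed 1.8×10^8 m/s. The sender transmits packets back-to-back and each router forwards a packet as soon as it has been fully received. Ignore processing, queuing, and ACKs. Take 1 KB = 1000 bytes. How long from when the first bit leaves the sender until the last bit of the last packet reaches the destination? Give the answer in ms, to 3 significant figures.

60.5 ms

Per-hop transmission t_tx = L/R = 21600/19300000 = 1.11917 ms.
Per-hop propagation t_prop = 1610/180000000 = 0.00894444 ms.
Pipeline fill: first packet needs 2·t_tx to clear all hops; remaining 52 packets each add one t_tx.
Total = (2+53-1)·t_tx + 2·t_prop = 54·1.11917 + 2·0.00894444 = 60.5 ms.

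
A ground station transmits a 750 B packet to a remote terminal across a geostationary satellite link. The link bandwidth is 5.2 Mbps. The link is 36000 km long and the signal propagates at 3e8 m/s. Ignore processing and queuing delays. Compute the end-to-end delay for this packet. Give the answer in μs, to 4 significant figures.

121200 μs

L = 750 × 8 = 6000 bits.
Transmission delay = L/R = 6000 / 5200000 = 1153.85 μs.
Propagation delay = d/s = 36000000 m / 300000000 m/s = 120000 μs.
Total = 121200 μs.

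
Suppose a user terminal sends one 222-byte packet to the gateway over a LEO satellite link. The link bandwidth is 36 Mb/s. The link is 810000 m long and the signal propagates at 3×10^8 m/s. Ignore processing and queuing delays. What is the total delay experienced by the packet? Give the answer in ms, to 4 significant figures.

L = 222 × 8 = 1776 bits.
Transmission delay = L/R = 1776 / 36000000 = 0.0493333 ms.
Propagation delay = d/s = 810000 m / 300000000 m/s = 2.7 ms.
Total = 2.749 ms.

2.749 ms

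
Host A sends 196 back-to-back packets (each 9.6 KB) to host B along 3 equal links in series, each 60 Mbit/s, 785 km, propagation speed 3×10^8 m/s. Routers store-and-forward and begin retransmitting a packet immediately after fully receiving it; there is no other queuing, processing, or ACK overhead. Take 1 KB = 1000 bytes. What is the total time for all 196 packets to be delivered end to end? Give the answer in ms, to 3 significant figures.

Per-hop transmission t_tx = L/R = 76800/60000000 = 1.28 ms.
Per-hop propagation t_prop = 785000/300000000 = 2.61667 ms.
Pipeline fill: first packet needs 3·t_tx to clear all hops; remaining 195 packets each add one t_tx.
Total = (3+196-1)·t_tx + 3·t_prop = 198·1.28 + 3·2.61667 = 261 ms.

261 ms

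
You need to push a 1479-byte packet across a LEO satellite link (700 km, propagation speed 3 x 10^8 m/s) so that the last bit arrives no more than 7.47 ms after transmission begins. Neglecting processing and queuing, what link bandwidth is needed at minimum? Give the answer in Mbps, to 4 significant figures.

2.303 Mbps

L = 11832 bits.
Propagation delay = 700000 / 300000000 = 2.33333 ms.
Transmission budget = 7.47 − 2.33333 = 5.13667 ms.
R ≥ L / t_tx = 11832 bits / 0.00513667 s = 2.303 Mbps.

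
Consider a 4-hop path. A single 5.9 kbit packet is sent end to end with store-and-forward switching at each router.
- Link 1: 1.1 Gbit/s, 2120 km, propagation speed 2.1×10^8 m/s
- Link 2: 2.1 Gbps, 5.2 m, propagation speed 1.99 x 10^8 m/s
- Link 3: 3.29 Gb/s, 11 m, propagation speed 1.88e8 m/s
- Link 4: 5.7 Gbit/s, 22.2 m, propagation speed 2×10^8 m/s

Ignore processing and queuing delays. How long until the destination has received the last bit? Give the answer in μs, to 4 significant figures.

L = 5900 bits.
Transmission delays (L/R per hop): 5.36364, 2.80952, 1.79331, 1.03509 μs; sum = 11.0016 μs.
Propagation delays (d/s per hop): 10095.2, 0.0261307, 0.0585106, 0.111 μs; sum = 10095.4 μs.
End-to-end = 10110 μs.

10110 μs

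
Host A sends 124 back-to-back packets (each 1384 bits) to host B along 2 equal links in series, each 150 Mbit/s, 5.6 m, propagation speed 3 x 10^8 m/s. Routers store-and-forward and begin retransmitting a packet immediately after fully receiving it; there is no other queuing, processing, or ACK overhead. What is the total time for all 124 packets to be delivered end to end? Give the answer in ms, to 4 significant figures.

1.153 ms

Per-hop transmission t_tx = L/R = 1384/150000000 = 0.00922667 ms.
Per-hop propagation t_prop = 5.6/300000000 = 1.86667e-05 ms.
Pipeline fill: first packet needs 2·t_tx to clear all hops; remaining 123 packets each add one t_tx.
Total = (2+124-1)·t_tx + 2·t_prop = 125·0.00922667 + 2·1.86667e-05 = 1.153 ms.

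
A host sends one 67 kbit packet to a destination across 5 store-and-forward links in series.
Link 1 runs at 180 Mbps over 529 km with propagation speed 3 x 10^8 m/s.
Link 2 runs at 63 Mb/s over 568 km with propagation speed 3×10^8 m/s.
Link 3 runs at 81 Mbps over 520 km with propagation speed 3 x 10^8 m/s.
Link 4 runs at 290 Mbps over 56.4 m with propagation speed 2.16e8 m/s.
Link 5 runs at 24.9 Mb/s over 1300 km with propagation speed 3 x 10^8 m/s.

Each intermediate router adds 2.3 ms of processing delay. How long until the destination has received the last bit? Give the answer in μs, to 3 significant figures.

24100 μs

L = 67000 bits.
Transmission delays (L/R per hop): 372.222, 1063.49, 827.16, 231.034, 2690.76 μs; sum = 5184.67 μs.
Propagation delays (d/s per hop): 1763.33, 1893.33, 1733.33, 0.261111, 4333.33 μs; sum = 9723.59 μs.
Processing at 4 router(s): 4 × 2.3 ms = 9200 μs.
End-to-end = 24100 μs.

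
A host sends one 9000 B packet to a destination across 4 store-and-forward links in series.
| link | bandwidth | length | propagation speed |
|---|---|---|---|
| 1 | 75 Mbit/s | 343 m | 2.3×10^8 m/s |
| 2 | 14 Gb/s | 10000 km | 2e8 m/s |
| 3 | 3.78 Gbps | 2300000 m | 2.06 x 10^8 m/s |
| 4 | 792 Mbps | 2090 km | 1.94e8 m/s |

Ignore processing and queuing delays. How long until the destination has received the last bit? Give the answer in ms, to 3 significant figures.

73.0 ms

L = 9000 × 8 = 72000 bits.
Transmission delays (L/R per hop): 0.96, 0.00514286, 0.0190476, 0.0909091 ms; sum = 1.0751 ms.
Propagation delays (d/s per hop): 0.0014913, 50, 11.165, 10.7732 ms; sum = 71.9397 ms.
End-to-end = 73.0 ms.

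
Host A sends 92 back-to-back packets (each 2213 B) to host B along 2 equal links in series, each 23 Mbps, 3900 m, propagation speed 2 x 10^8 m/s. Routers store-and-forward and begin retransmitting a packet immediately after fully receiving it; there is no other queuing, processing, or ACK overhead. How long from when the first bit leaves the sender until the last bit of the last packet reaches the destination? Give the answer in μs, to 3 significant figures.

Per-hop transmission t_tx = L/R = 17704/23000000 = 769.739 μs.
Per-hop propagation t_prop = 3900/200000000 = 19.5 μs.
Pipeline fill: first packet needs 2·t_tx to clear all hops; remaining 91 packets each add one t_tx.
Total = (2+92-1)·t_tx + 2·t_prop = 93·769.739 + 2·19.5 = 71600 μs.

71600 μs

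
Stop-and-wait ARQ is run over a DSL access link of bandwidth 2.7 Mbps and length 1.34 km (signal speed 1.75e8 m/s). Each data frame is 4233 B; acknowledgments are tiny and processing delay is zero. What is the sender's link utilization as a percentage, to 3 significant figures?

99.9 %

t_tx = L/R = 33864/2700000 = 0.0125422 s.
t_prop = 1340/175000000 = 7.65714e-06 s; RTT = 1.53143e-05 s.
Cycle = t_tx + RTT = 0.0125575 s.
Utilization = t_tx / cycle = 0.0125422/0.0125575 = 99.9 %.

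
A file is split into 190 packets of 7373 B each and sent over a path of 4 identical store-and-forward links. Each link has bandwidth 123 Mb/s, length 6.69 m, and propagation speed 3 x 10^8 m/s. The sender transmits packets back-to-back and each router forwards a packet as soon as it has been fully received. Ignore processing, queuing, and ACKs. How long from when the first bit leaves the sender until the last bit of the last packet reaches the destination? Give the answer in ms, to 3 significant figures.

Per-hop transmission t_tx = L/R = 58984/123000000 = 0.479545 ms.
Per-hop propagation t_prop = 6.69/300000000 = 2.23e-05 ms.
Pipeline fill: first packet needs 4·t_tx to clear all hops; remaining 189 packets each add one t_tx.
Total = (4+190-1)·t_tx + 4·t_prop = 193·0.479545 + 4·2.23e-05 = 92.6 ms.

92.6 ms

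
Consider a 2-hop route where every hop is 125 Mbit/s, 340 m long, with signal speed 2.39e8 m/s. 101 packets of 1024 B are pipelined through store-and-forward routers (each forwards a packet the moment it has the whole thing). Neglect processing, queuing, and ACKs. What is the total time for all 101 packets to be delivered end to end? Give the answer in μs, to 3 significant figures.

Per-hop transmission t_tx = L/R = 8192/125000000 = 65.536 μs.
Per-hop propagation t_prop = 340/239000000 = 1.42259 μs.
Pipeline fill: first packet needs 2·t_tx to clear all hops; remaining 100 packets each add one t_tx.
Total = (2+101-1)·t_tx + 2·t_prop = 102·65.536 + 2·1.42259 = 6690 μs.

6690 μs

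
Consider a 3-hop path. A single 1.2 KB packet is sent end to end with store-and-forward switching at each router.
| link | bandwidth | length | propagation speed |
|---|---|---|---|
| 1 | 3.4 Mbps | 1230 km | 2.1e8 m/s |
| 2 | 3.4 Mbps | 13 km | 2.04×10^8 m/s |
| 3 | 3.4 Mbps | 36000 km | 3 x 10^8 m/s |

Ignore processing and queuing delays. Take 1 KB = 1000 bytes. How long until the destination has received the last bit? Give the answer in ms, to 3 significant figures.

134 ms

L = 9600 bits.
Transmission delay per hop = L/R = 9600/3400000 = 2.82353 ms; 3 hops → 8.47059 ms.
Propagation delays (d/s per hop): 5.85714, 0.0637255, 120 ms; sum = 125.921 ms.
End-to-end = 134 ms.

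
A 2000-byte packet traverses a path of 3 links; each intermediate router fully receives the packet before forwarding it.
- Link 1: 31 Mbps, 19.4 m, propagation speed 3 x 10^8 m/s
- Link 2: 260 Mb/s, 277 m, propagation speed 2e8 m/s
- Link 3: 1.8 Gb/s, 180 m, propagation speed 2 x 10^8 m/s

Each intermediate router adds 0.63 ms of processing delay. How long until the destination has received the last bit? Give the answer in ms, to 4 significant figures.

L = 2000 × 8 = 16000 bits.
Transmission delays (L/R per hop): 0.516129, 0.0615385, 0.00888889 ms; sum = 0.586556 ms.
Propagation delays (d/s per hop): 6.46667e-05, 0.001385, 0.0009 ms; sum = 0.00234967 ms.
Processing at 2 router(s): 2 × 0.63 ms = 1.26 ms.
End-to-end = 1.849 ms.

1.849 ms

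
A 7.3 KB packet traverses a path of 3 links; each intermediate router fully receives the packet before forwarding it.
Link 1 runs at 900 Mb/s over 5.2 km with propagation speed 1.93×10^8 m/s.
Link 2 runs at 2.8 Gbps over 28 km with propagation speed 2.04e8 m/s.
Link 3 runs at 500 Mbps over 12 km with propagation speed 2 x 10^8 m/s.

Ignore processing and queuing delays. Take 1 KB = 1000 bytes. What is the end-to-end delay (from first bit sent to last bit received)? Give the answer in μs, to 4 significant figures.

L = 58400 bits.
Transmission delays (L/R per hop): 64.8889, 20.8571, 116.8 μs; sum = 202.546 μs.
Propagation delays (d/s per hop): 26.943, 137.255, 60 μs; sum = 224.198 μs.
End-to-end = 426.7 μs.

426.7 μs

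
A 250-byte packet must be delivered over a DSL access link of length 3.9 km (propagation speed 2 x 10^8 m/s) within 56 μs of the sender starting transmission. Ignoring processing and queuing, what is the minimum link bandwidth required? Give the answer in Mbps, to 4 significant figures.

L = 2000 bits.
Propagation delay = 3900 / 200000000 = 19.5 μs.
Transmission budget = 56 − 19.5 = 36.5 μs.
R ≥ L / t_tx = 2000 bits / 3.65e-05 s = 54.79 Mbps.

54.79 Mbps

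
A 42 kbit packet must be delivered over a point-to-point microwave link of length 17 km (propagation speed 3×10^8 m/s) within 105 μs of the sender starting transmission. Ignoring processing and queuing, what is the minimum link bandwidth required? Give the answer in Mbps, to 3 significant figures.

Propagation delay = 17000 / 300000000 = 56.6667 μs.
Transmission budget = 105 − 56.6667 = 48.3333 μs.
R ≥ L / t_tx = 42000 bits / 4.83333e-05 s = 869 Mbps.

869 Mbps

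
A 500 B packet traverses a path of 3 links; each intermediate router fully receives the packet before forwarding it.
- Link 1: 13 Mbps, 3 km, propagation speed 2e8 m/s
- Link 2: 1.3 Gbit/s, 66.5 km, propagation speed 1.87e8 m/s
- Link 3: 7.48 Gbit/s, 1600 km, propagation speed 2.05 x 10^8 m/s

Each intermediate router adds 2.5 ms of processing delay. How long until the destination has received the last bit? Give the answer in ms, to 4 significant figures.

13.49 ms

L = 500 × 8 = 4000 bits.
Transmission delays (L/R per hop): 0.307692, 0.00307692, 0.000534759 ms; sum = 0.311304 ms.
Propagation delays (d/s per hop): 0.015, 0.355615, 7.80488 ms; sum = 8.17549 ms.
Processing at 2 router(s): 2 × 2.5 ms = 5 ms.
End-to-end = 13.49 ms.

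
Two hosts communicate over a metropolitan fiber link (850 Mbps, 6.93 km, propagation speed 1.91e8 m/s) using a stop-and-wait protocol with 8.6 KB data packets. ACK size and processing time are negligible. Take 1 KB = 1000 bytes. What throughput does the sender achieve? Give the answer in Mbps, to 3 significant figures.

t_tx = L/R = 68800/850000000 = 8.09412e-05 s.
t_prop = 6930/191000000 = 3.62827e-05 s; RTT = 7.25654e-05 s.
Cycle = t_tx + RTT = 0.000153507 s.
Throughput = L / cycle = 68800 / 0.000153507 = 448 Mbps.

448 Mbps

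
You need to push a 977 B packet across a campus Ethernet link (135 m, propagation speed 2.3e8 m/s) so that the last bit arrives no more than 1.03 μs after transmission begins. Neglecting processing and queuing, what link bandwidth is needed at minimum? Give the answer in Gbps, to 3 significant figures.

17.6 Gbps

L = 7816 bits.
Propagation delay = 135 / 2.3e+08 = 0.586957 μs.
Transmission budget = 1.03 − 0.586957 = 0.443043 μs.
R ≥ L / t_tx = 7816 bits / 4.43043e-07 s = 17.6 Gbps.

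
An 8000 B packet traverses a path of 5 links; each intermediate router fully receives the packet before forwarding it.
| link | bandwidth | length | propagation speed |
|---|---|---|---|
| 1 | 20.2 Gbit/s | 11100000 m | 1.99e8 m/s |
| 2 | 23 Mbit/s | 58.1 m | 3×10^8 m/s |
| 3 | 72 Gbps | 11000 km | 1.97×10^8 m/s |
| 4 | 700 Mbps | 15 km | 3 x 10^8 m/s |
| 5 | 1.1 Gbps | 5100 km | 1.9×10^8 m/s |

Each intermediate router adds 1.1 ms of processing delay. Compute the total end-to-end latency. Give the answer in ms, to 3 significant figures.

146 ms

L = 8000 × 8 = 64000 bits.
Transmission delays (L/R per hop): 0.00316832, 2.78261, 0.000888889, 0.0914286, 0.0581818 ms; sum = 2.93628 ms.
Propagation delays (d/s per hop): 55.7789, 0.000193667, 55.8376, 0.05, 26.8421 ms; sum = 138.509 ms.
Processing at 4 router(s): 4 × 1.1 ms = 4.4 ms.
End-to-end = 146 ms.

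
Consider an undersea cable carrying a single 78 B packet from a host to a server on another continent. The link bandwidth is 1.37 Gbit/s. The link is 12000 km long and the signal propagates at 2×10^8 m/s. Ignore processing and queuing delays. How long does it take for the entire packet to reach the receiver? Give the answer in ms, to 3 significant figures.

60.0 ms

L = 78 × 8 = 624 bits.
Transmission delay = L/R = 624 / 1370000000 = 0.000455474 ms.
Propagation delay = d/s = 12000000 m / 200000000 m/s = 60 ms.
Total = 60.0 ms.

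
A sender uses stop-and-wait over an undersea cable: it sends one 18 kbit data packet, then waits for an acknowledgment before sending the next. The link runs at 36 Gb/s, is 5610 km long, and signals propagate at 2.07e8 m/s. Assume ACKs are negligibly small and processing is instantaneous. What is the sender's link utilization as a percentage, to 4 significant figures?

0.0009225 %

t_tx = L/R = 18000/36000000000 = 5e-07 s.
t_prop = 5610000/2.07e+08 = 0.0271014 s; RTT = 0.0542029 s.
Cycle = t_tx + RTT = 0.0542034 s.
Utilization = t_tx / cycle = 5e-07/0.0542034 = 0.0009225 %.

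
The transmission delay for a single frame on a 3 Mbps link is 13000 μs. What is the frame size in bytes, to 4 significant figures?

4875 bytes

L = R × t_tx = 3000000 b/s × 0.013 s = 39000 bits.
In bytes: 39000 / 8 = 4875 bytes.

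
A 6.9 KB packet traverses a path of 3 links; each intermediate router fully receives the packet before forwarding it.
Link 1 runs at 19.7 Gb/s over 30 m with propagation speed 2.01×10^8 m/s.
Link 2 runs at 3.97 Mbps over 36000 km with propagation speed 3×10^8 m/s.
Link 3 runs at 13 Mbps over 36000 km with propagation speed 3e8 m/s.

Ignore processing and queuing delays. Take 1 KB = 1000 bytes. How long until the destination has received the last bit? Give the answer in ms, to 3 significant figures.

258 ms

L = 55200 bits.
Transmission delays (L/R per hop): 0.00280203, 13.9043, 4.24615 ms; sum = 18.1532 ms.
Propagation delays (d/s per hop): 0.000149254, 120, 120 ms; sum = 240 ms.
End-to-end = 258 ms.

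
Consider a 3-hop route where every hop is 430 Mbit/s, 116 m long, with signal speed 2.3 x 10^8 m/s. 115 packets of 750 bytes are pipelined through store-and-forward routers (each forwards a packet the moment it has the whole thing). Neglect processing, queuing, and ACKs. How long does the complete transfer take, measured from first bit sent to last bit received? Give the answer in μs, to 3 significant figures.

Per-hop transmission t_tx = L/R = 6000/430000000 = 13.9535 μs.
Per-hop propagation t_prop = 116/2.3e+08 = 0.504348 μs.
Pipeline fill: first packet needs 3·t_tx to clear all hops; remaining 114 packets each add one t_tx.
Total = (3+115-1)·t_tx + 3·t_prop = 117·13.9535 + 3·0.504348 = 1630 μs.

1630 μs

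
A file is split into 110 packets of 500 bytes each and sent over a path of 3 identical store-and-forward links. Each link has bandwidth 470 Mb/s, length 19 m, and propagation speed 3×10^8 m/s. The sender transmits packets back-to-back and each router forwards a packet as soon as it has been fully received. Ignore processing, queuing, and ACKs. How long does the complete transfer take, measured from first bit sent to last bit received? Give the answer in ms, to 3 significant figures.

Per-hop transmission t_tx = L/R = 4000/470000000 = 0.00851064 ms.
Per-hop propagation t_prop = 19/300000000 = 6.33333e-05 ms.
Pipeline fill: first packet needs 3·t_tx to clear all hops; remaining 109 packets each add one t_tx.
Total = (3+110-1)·t_tx + 3·t_prop = 112·0.00851064 + 3·6.33333e-05 = 0.953 ms.

0.953 ms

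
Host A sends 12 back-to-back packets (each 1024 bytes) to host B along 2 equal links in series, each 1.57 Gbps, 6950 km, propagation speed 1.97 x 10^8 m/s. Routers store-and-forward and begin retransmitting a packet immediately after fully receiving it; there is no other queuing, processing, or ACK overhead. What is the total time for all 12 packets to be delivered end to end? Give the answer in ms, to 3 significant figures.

Per-hop transmission t_tx = L/R = 8192/1570000000 = 0.00521783 ms.
Per-hop propagation t_prop = 6950000/197000000 = 35.2792 ms.
Pipeline fill: first packet needs 2·t_tx to clear all hops; remaining 11 packets each add one t_tx.
Total = (2+12-1)·t_tx + 2·t_prop = 13·0.00521783 + 2·35.2792 = 70.6 ms.

70.6 ms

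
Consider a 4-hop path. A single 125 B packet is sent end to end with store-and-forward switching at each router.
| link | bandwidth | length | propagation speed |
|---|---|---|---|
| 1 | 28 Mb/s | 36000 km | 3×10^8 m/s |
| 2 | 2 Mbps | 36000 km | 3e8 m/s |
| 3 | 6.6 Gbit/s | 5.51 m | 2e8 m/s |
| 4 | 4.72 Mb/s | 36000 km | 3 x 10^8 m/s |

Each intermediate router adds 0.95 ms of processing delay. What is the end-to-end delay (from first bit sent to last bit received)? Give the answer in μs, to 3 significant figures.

364000 μs

L = 125 × 8 = 1000 bits.
Transmission delays (L/R per hop): 35.7143, 500, 0.151515, 211.864 μs; sum = 747.73 μs.
Propagation delays (d/s per hop): 120000, 120000, 0.02755, 120000 μs; sum = 360000 μs.
Processing at 3 router(s): 3 × 0.95 ms = 2850 μs.
End-to-end = 364000 μs.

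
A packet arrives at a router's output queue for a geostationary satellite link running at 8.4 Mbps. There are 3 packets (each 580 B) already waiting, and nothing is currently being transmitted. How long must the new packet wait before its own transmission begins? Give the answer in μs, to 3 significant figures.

Each queued packet: L/R = 4640/8400000 = 552.381 μs.
3 queued → 1657.14 μs.
Queuing delay = 1660 μs.

1660 μs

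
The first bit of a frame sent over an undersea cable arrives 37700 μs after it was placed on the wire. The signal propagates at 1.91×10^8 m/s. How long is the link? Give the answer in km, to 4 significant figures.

7201 km

d = s × t_prop = 191000000 × 0.0377 = 7201 km.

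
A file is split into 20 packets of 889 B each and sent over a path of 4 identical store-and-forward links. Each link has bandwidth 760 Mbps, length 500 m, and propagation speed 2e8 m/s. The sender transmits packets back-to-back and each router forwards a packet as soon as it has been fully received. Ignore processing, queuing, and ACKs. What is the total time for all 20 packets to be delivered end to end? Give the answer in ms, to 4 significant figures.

Per-hop transmission t_tx = L/R = 7112/760000000 = 0.00935789 ms.
Per-hop propagation t_prop = 500/200000000 = 0.0025 ms.
Pipeline fill: first packet needs 4·t_tx to clear all hops; remaining 19 packets each add one t_tx.
Total = (4+20-1)·t_tx + 4·t_prop = 23·0.00935789 + 4·0.0025 = 0.2252 ms.

0.2252 ms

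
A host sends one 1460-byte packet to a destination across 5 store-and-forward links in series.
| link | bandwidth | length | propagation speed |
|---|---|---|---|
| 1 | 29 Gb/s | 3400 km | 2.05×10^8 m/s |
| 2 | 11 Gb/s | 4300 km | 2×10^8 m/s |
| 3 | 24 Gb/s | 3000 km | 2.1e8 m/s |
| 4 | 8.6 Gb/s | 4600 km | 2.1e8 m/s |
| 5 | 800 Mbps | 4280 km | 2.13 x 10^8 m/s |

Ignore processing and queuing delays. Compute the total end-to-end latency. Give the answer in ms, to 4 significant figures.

94.39 ms

L = 1460 × 8 = 11680 bits.
Transmission delays (L/R per hop): 0.000402759, 0.00106182, 0.000486667, 0.00135814, 0.0146 ms; sum = 0.0179094 ms.
Propagation delays (d/s per hop): 16.5854, 21.5, 14.2857, 21.9048, 20.0939 ms; sum = 94.3697 ms.
End-to-end = 94.39 ms.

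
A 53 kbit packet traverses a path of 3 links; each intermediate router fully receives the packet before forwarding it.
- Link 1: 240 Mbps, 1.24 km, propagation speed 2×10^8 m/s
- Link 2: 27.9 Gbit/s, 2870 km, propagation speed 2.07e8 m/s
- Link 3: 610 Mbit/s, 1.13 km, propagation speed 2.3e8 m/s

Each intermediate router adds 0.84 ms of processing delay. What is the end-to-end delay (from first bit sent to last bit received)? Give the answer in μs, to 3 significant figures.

L = 53000 bits.
Transmission delays (L/R per hop): 220.833, 1.89964, 86.8852 μs; sum = 309.618 μs.
Propagation delays (d/s per hop): 6.2, 13864.7, 4.91304 μs; sum = 13875.8 μs.
Processing at 2 router(s): 2 × 0.84 ms = 1680 μs.
End-to-end = 15900 μs.

15900 μs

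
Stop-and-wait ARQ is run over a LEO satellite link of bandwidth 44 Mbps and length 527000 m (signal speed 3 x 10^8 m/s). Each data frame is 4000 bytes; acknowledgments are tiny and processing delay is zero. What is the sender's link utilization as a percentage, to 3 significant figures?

t_tx = L/R = 32000/44000000 = 0.000727273 s.
t_prop = 527000/300000000 = 0.00175667 s; RTT = 0.00351333 s.
Cycle = t_tx + RTT = 0.00424061 s.
Utilization = t_tx / cycle = 0.000727273/0.00424061 = 17.2 %.

17.2 %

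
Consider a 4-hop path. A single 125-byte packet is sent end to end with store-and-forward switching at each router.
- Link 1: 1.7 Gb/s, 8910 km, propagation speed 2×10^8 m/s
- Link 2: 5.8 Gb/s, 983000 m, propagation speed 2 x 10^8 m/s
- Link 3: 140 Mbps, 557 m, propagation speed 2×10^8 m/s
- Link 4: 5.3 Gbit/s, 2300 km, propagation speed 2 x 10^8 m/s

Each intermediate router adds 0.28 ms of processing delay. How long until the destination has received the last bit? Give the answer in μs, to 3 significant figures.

61800 μs

L = 125 × 8 = 1000 bits.
Transmission delays (L/R per hop): 0.588235, 0.172414, 7.14286, 0.188679 μs; sum = 8.09219 μs.
Propagation delays (d/s per hop): 44550, 4915, 2.785, 11500 μs; sum = 60967.8 μs.
Processing at 3 router(s): 3 × 0.28 ms = 840 μs.
End-to-end = 61800 μs.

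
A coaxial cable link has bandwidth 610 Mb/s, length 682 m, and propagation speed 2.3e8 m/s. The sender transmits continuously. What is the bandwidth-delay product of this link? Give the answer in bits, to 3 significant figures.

Propagation delay = 682 / 2.3e+08 = 2.96522e-06 s.
BDP = R × t_prop = 610000000 × 2.96522e-06 = 1808.78 bits.

1810 bits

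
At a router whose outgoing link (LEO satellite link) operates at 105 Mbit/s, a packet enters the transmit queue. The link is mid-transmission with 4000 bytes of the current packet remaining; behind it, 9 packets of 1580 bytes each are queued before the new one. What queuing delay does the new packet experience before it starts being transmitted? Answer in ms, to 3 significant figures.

1.39 ms

Each queued packet: L/R = 12640/105000000 = 0.120381 ms.
9 queued → 1.08343 ms.
Plus remaining 32000 bits of current packet: 0.304762 ms.
Queuing delay = 1.39 ms.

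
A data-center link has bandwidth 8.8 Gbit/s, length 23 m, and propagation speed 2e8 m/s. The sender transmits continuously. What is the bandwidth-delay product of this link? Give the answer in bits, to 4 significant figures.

1012 bits

Propagation delay = 23 / 200000000 = 1.15e-07 s.
BDP = R × t_prop = 8800000000 × 1.15e-07 = 1012 bits.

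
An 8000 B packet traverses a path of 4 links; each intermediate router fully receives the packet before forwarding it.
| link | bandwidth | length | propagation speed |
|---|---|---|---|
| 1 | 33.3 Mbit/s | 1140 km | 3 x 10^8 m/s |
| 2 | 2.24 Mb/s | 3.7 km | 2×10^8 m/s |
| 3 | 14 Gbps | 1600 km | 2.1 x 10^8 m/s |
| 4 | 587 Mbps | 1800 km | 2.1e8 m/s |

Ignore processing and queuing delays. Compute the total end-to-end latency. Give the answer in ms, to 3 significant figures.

L = 8000 × 8 = 64000 bits.
Transmission delays (L/R per hop): 1.92192, 28.5714, 0.00457143, 0.109029 ms; sum = 30.607 ms.
Propagation delays (d/s per hop): 3.8, 0.0185, 7.61905, 8.57143 ms; sum = 20.009 ms.
End-to-end = 50.6 ms.

50.6 ms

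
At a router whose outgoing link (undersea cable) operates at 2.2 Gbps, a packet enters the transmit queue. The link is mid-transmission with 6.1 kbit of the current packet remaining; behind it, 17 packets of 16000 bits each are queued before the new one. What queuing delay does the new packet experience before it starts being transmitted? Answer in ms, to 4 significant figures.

Each queued packet: L/R = 16000/2200000000 = 0.00727273 ms.
17 queued → 0.123636 ms.
Plus remaining 6100 bits of current packet: 0.00277273 ms.
Queuing delay = 0.1264 ms.

0.1264 ms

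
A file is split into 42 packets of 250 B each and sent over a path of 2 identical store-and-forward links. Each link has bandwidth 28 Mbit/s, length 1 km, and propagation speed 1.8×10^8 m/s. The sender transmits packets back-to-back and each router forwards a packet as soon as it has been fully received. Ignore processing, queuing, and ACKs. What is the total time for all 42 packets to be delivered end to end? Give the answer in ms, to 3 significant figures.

Per-hop transmission t_tx = L/R = 2000/28000000 = 0.0714286 ms.
Per-hop propagation t_prop = 1000/180000000 = 0.00555556 ms.
Pipeline fill: first packet needs 2·t_tx to clear all hops; remaining 41 packets each add one t_tx.
Total = (2+42-1)·t_tx + 2·t_prop = 43·0.0714286 + 2·0.00555556 = 3.08 ms.

3.08 ms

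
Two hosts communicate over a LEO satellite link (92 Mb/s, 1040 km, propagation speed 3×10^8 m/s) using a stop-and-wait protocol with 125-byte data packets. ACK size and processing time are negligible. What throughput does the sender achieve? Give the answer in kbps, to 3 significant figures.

144 kbps

t_tx = L/R = 1000/92000000 = 1.08696e-05 s.
t_prop = 1040000/300000000 = 0.00346667 s; RTT = 0.00693333 s.
Cycle = t_tx + RTT = 0.0069442 s.
Throughput = L / cycle = 1000 / 0.0069442 = 144 kbps.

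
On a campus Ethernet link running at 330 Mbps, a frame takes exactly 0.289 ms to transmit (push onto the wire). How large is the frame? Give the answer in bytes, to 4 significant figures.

L = R × t_tx = 330000000 b/s × 0.000289 s = 95370 bits.
In bytes: 95370 / 8 = 11920 bytes.

11920 bytes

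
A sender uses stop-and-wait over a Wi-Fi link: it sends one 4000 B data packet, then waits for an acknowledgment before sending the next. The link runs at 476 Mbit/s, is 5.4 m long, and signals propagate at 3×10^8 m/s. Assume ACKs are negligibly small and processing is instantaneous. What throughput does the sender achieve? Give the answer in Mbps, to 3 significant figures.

476 Mbps

t_tx = L/R = 32000/476000000 = 6.72269e-05 s.
t_prop = 5.4/300000000 = 1.8e-08 s; RTT = 3.6e-08 s.
Cycle = t_tx + RTT = 6.72629e-05 s.
Throughput = L / cycle = 32000 / 6.72629e-05 = 476 Mbps.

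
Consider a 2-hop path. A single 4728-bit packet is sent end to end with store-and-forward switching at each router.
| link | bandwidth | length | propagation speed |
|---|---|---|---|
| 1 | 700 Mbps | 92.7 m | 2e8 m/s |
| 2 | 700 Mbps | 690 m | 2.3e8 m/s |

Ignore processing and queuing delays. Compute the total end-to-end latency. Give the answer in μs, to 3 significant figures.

Transmission delay per hop = L/R = 4728/700000000 = 6.75429 μs; 2 hops → 13.5086 μs.
Propagation delays (d/s per hop): 0.4635, 3 μs; sum = 3.4635 μs.
End-to-end = 17.0 μs.

17.0 μs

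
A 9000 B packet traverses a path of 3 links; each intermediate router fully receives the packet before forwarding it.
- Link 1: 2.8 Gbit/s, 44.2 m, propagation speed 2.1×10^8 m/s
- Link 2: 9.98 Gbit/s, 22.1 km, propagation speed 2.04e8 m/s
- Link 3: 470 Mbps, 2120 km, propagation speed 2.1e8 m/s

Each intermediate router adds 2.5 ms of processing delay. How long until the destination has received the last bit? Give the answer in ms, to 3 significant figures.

15.4 ms

L = 9000 × 8 = 72000 bits.
Transmission delays (L/R per hop): 0.0257143, 0.00721443, 0.153191 ms; sum = 0.18612 ms.
Propagation delays (d/s per hop): 0.000210476, 0.108333, 10.0952 ms; sum = 10.2038 ms.
Processing at 2 router(s): 2 × 2.5 ms = 5 ms.
End-to-end = 15.4 ms.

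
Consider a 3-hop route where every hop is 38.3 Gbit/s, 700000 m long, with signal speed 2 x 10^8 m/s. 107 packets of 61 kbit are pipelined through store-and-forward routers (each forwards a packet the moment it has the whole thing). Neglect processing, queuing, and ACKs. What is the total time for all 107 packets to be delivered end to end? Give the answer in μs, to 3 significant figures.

10700 μs

Per-hop transmission t_tx = L/R = 61000/38300000000 = 1.59269 μs.
Per-hop propagation t_prop = 700000/200000000 = 3500 μs.
Pipeline fill: first packet needs 3·t_tx to clear all hops; remaining 106 packets each add one t_tx.
Total = (3+107-1)·t_tx + 3·t_prop = 109·1.59269 + 3·3500 = 10700 μs.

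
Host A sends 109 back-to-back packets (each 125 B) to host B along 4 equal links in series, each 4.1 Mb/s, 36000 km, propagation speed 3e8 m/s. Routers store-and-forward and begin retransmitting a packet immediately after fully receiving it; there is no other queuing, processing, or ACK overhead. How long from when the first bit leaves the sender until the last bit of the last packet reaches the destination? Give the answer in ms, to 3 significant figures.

507 ms

Per-hop transmission t_tx = L/R = 1000/4.1e+06 = 0.243902 ms.
Per-hop propagation t_prop = 36000000/300000000 = 120 ms.
Pipeline fill: first packet needs 4·t_tx to clear all hops; remaining 108 packets each add one t_tx.
Total = (4+109-1)·t_tx + 4·t_prop = 112·0.243902 + 4·120 = 507 ms.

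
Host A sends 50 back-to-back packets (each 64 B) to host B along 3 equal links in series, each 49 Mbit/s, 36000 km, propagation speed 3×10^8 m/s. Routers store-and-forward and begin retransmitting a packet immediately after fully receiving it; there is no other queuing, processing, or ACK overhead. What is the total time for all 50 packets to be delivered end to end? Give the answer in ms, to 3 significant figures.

361 ms

Per-hop transmission t_tx = L/R = 512/49000000 = 0.010449 ms.
Per-hop propagation t_prop = 36000000/300000000 = 120 ms.
Pipeline fill: first packet needs 3·t_tx to clear all hops; remaining 49 packets each add one t_tx.
Total = (3+50-1)·t_tx + 3·t_prop = 52·0.010449 + 3·120 = 361 ms.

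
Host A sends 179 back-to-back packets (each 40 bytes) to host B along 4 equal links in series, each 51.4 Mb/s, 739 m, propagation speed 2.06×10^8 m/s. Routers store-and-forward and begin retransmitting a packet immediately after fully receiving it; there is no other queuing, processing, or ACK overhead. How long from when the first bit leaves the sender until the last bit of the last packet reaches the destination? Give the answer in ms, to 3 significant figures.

1.15 ms

Per-hop transmission t_tx = L/R = 320/51400000 = 0.00622568 ms.
Per-hop propagation t_prop = 739/206000000 = 0.00358738 ms.
Pipeline fill: first packet needs 4·t_tx to clear all hops; remaining 178 packets each add one t_tx.
Total = (4+179-1)·t_tx + 4·t_prop = 182·0.00622568 + 4·0.00358738 = 1.15 ms.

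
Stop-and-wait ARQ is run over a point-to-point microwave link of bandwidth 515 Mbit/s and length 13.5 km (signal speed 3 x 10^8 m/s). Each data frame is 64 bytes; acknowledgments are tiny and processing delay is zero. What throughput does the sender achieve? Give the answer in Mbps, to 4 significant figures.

5.627 Mbps

t_tx = L/R = 512/515000000 = 9.94175e-07 s.
t_prop = 13500/300000000 = 4.5e-05 s; RTT = 9e-05 s.
Cycle = t_tx + RTT = 9.09942e-05 s.
Throughput = L / cycle = 512 / 9.09942e-05 = 5.627 Mbps.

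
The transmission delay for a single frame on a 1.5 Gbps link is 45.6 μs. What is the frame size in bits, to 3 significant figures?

L = R × t_tx = 1500000000 b/s × 4.56e-05 s = 68400 bits.

68400 bits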